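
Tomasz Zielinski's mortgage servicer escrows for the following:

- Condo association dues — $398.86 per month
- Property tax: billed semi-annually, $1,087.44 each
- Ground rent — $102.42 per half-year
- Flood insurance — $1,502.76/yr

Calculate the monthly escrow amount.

Condo association dues: $398.86 × 12 = $4,786.32
Property tax: $1,087.44 × 2 = $2,174.88
Ground rent: $102.42 × 2 = $204.84
Flood insurance: $1,502.76
Yearly total = $4,786.32 + $2,174.88 + $204.84 + $1,502.76 = $8,668.80
Monthly escrow = $8,668.80 ÷ 12 = $722.40

$722.40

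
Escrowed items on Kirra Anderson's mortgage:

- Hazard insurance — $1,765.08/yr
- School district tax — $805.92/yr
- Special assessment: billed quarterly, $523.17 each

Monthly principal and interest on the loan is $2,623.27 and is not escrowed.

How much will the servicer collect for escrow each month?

Hazard insurance = $1,765.08 per year
School district tax = $805.92 per year
Special assessment = $523.17 × 4 = $2,092.68 per year
Combined annual = $1,765.08 + $805.92 + $2,092.68 = $4,663.68
Per month = $4,663.68 / 12 = $388.64

$388.64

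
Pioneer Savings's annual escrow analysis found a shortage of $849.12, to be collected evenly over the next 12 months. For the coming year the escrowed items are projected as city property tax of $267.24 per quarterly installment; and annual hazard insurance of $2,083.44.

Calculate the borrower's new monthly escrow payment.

City property tax = $267.24 × 4 = $1,068.96 annually
Hazard insurance = $2,083.44 annually
Total annual escrow = $1,068.96 + $2,083.44 = $3,152.40
Per month = $3,152.40 ÷ 12 = $262.70
Monthly shortage recovery: $849.12 / 12 = $70.76
Adjusted monthly = $262.70 + $70.76 = $333.46

$333.46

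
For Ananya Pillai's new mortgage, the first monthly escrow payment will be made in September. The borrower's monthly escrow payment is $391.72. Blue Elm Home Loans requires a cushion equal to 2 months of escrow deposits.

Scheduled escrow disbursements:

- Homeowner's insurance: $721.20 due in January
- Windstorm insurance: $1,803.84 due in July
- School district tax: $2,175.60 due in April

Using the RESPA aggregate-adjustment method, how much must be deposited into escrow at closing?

$1,175.16

Cushion = 2 × $391.72 = $783.44
Trial balance (start $0, +$391.72 each month, − disbursements):
  Sep: +$391.72 → $391.72
  Oct: +$391.72 → $783.44
  Nov: +$391.72 → $1,175.16
  Dec: +$391.72 → $1,566.88
  Jan: +$391.72 − $721.20 → $1,237.40
  Feb: +$391.72 → $1,629.12
  Mar: +$391.72 → $2,020.84
  Apr: +$391.72 − $2,175.60 → $236.96
  May: +$391.72 → $628.68
  Jun: +$391.72 → $1,020.40
  Jul: +$391.72 − $1,803.84 → -$391.72
  Aug: +$391.72 → $0.00
Lowest trial balance = -$391.72 (Jul)
Initial deposit = cushion − low point = $783.44 − (-$391.72) = $1,175.16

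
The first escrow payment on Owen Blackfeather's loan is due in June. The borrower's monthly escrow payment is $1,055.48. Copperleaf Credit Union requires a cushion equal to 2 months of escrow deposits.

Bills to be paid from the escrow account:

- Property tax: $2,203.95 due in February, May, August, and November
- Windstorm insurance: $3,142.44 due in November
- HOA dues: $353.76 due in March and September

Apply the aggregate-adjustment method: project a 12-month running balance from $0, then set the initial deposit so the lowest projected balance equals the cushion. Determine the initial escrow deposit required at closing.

$3,682.18

Cushion = 2 × $1,055.48 = $2,110.96
Trial balance (start $0, +$1,055.48 each month, − disbursements):
  Jun: +$1,055.48 → $1,055.48
  Jul: +$1,055.48 → $2,110.96
  Aug: +$1,055.48 − $2,203.95 → $962.49
  Sep: +$1,055.48 − $353.76 → $1,664.21
  Oct: +$1,055.48 → $2,719.69
  Nov: +$1,055.48 − $5,346.39 → -$1,571.22
  Dec: +$1,055.48 → -$515.74
  Jan: +$1,055.48 → $539.74
  Feb: +$1,055.48 − $2,203.95 → -$608.73
  Mar: +$1,055.48 − $353.76 → $92.99
  Apr: +$1,055.48 → $1,148.47
  May: +$1,055.48 − $2,203.95 → $0.00
Lowest trial balance = -$1,571.22 (Nov)
Initial deposit = cushion − low point = $2,110.96 − (-$1,571.22) = $3,682.18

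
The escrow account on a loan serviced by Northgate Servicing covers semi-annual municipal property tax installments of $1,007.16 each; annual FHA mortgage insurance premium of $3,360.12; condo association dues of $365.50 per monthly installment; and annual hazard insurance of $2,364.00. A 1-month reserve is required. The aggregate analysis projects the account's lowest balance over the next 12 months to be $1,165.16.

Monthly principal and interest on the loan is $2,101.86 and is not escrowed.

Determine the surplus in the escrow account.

Municipal property tax: $1,007.16 × 2 = $2,014.32 annually
FHA mortgage insurance premium: $3,360.12 annually
Condo association dues: $365.50 × 12 = $4,386.00 annually
Hazard insurance: $2,364.00 annually
Total per year = $12,124.44
Monthly = $12,124.44 / 12 = $1,010.37
Required reserve = 1 × $1,010.37 = $1,010.37
Surplus = $1,165.16 − $1,010.37 = $154.79

$154.79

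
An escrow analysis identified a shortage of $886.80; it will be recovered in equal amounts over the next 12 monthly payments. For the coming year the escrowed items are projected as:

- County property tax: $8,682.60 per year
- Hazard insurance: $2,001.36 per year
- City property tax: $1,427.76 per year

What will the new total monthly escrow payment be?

County property tax: $8,682.60
Hazard insurance: $2,001.36
City property tax: $1,427.76
Total annual escrow = $8,682.60 + $2,001.36 + $1,427.76 = $12,111.72
Per month = $12,111.72 ÷ 12 = $1,009.31
Shortage per month = $886.80 / 12 = $73.90
Adjusted monthly = $1,009.31 + $73.90 = $1,083.21

$1,083.21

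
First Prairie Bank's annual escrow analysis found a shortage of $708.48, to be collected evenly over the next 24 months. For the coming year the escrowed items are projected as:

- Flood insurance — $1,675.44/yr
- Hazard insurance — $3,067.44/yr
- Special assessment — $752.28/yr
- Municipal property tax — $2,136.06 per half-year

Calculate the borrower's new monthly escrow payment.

$843.46

Flood insurance: $1,675.44
Hazard insurance: $3,067.44
Special assessment: $752.28
Municipal property tax: $2,136.06 × 2 = $4,272.12
Yearly total = $9,767.28
Monthly escrow = $9,767.28 / 12 = $813.94
Shortage spread = $708.48 / 24 = $29.52/mo
Adjusted monthly = $813.94 + $29.52 = $843.46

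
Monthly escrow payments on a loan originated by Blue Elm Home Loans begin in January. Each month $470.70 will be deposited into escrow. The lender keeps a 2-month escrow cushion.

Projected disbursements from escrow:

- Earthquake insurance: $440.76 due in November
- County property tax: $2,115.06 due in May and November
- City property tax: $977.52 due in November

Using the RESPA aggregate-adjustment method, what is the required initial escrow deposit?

$1,412.10

Cushion = 2 × $470.70 = $941.40
Trial balance (start $0, +$470.70 each month, − disbursements):
  Jan: +$470.70 → $470.70
  Feb: +$470.70 → $941.40
  Mar: +$470.70 → $1,412.10
  Apr: +$470.70 → $1,882.80
  May: +$470.70 − $2,115.06 → $238.44
  Jun: +$470.70 → $709.14
  Jul: +$470.70 → $1,179.84
  Aug: +$470.70 → $1,650.54
  Sep: +$470.70 → $2,121.24
  Oct: +$470.70 → $2,591.94
  Nov: +$470.70 − $3,533.34 → -$470.70
  Dec: +$470.70 → $0.00
Lowest trial balance = -$470.70 (Nov)
Initial deposit = cushion − low point = $941.40 − (-$470.70) = $1,412.10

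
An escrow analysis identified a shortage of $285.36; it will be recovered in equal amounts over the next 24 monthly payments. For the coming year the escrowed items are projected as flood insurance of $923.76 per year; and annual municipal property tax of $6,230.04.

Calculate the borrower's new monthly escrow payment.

Flood insurance — $923.76 per year
Municipal property tax — $6,230.04 per year
Yearly total = $923.76 + $6,230.04 = $7,153.80
Monthly = $7,153.80 ÷ 12 = $596.15
Shortage per month = $285.36 / 24 = $11.89
New monthly escrow = $596.15 + $11.89 = $608.04

$608.04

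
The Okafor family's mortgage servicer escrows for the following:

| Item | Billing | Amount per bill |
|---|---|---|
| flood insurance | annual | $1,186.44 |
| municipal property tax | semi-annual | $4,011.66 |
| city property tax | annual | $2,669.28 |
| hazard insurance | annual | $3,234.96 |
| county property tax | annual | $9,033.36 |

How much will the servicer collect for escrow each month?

$2,012.28

Flood insurance: $1,186.44 annually
Municipal property tax: $4,011.66 × 2 = $8,023.32 annually
City property tax: $2,669.28 annually
Hazard insurance: $3,234.96 annually
County property tax: $9,033.36 annually
Annual escrow total = $1,186.44 + $8,023.32 + $2,669.28 + $3,234.96 + $9,033.36 = $24,147.36
Base monthly escrow = $24,147.36 / 12 = $2,012.28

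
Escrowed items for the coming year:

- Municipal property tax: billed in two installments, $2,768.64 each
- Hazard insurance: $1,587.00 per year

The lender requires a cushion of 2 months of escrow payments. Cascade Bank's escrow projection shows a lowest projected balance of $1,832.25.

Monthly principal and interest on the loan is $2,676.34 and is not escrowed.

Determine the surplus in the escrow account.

Municipal property tax = $2,768.64 × 2 = $5,537.28
Hazard insurance = $1,587.00
Total per year = $5,537.28 + $1,587.00 = $7,124.28
Per month = $7,124.28 ÷ 12 = $593.69
Cushion = 2 × $593.69 = $1,187.38
Excess over cushion: $1,832.25 − $1,187.38 = $644.87

$644.87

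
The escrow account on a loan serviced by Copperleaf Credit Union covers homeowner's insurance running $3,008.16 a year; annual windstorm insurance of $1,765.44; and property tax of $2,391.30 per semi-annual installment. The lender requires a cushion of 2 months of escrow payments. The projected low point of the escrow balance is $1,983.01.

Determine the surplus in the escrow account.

$390.31

Homeowner's insurance: $3,008.16 per year
Windstorm insurance: $1,765.44 per year
Property tax: $2,391.30 × 2 = $4,782.60 per year
Total annual escrow = $9,556.20
Monthly escrow = $9,556.20 ÷ 12 = $796.35
Cushion = 2 × $796.35 = $1,592.70
Surplus = $1,983.01 − $1,592.70 = $390.31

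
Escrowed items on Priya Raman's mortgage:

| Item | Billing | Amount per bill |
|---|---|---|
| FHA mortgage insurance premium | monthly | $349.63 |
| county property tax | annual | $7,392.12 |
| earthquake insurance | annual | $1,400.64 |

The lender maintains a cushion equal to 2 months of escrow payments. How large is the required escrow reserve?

FHA mortgage insurance premium = $349.63 × 12 = $4,195.56/yr
County property tax = $7,392.12/yr
Earthquake insurance = $1,400.64/yr
Total annual escrow = $12,988.32
Per month = $12,988.32 / 12 = $1,082.36
Reserve = 2 × $1,082.36 = $2,164.72

$2,164.72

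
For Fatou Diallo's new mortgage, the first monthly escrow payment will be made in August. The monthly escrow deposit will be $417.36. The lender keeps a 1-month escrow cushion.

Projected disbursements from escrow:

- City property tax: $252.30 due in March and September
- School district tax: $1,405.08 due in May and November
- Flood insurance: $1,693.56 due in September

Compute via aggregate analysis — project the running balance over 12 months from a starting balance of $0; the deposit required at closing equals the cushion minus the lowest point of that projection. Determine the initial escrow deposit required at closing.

$2,098.86

Cushion = 1 × $417.36 = $417.36
Trial balance (start $0, +$417.36 each month, − disbursements):
  Aug: +$417.36 → $417.36
  Sep: +$417.36 − $1,945.86 → -$1,111.14
  Oct: +$417.36 → -$693.78
  Nov: +$417.36 − $1,405.08 → -$1,681.50
  Dec: +$417.36 → -$1,264.14
  Jan: +$417.36 → -$846.78
  Feb: +$417.36 → -$429.42
  Mar: +$417.36 − $252.30 → -$264.36
  Apr: +$417.36 → $153.00
  May: +$417.36 − $1,405.08 → -$834.72
  Jun: +$417.36 → -$417.36
  Jul: +$417.36 → $0.00
Lowest trial balance = -$1,681.50 (Nov)
Initial deposit = cushion − low point = $417.36 − (-$1,681.50) = $2,098.86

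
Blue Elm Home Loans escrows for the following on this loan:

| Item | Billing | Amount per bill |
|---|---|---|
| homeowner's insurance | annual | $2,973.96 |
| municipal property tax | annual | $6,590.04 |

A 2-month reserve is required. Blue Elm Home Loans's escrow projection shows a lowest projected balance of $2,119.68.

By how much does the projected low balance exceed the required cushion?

$525.68

Homeowner's insurance = $2,973.96/yr
Municipal property tax = $6,590.04/yr
Yearly total = $2,973.96 + $6,590.04 = $9,564.00
Base monthly escrow = $9,564.00 / 12 = $797.00
Cushion = 2 × $797.00 = $1,594.00
Surplus = $2,119.68 − $1,594.00 = $525.68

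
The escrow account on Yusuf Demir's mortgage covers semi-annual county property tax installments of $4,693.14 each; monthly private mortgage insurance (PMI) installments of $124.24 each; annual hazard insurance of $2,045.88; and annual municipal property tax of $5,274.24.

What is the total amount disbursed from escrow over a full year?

County property tax = $4,693.14 × 2 = $9,386.28 annually
Private mortgage insurance (PMI) = $124.24 × 12 = $1,490.88 annually
Hazard insurance = $2,045.88 annually
Municipal property tax = $5,274.24 annually
Total per year = $9,386.28 + $1,490.88 + $2,045.88 + $5,274.24 = $18,197.28

$18,197.28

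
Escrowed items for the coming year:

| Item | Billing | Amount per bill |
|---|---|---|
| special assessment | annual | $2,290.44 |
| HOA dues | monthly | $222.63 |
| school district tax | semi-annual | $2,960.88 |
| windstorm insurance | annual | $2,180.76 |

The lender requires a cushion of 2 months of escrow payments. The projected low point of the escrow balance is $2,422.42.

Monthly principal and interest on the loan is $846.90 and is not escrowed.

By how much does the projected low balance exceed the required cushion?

Special assessment = $2,290.44/yr
HOA dues = $222.63 × 12 = $2,671.56/yr
School district tax = $2,960.88 × 2 = $5,921.76/yr
Windstorm insurance = $2,180.76/yr
Total per year = $2,290.44 + $2,671.56 + $5,921.76 + $2,180.76 = $13,064.52
Monthly escrow = $13,064.52 ÷ 12 = $1,088.71
Required reserve = 2 × $1,088.71 = $2,177.42
Surplus = $2,422.42 − $2,177.42 = $245.00

$245.00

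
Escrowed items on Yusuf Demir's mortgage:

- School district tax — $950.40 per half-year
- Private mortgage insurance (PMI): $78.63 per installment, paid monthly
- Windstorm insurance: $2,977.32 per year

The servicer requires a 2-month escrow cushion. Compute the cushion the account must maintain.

School district tax = $950.40 × 2 = $1,900.80 annually
Private mortgage insurance (PMI) = $78.63 × 12 = $943.56 annually
Windstorm insurance = $2,977.32 annually
Total annual escrow = $1,900.80 + $943.56 + $2,977.32 = $5,821.68
Base monthly escrow = $5,821.68 / 12 = $485.14
Required cushion = 2 × $485.14 = $970.28

$970.28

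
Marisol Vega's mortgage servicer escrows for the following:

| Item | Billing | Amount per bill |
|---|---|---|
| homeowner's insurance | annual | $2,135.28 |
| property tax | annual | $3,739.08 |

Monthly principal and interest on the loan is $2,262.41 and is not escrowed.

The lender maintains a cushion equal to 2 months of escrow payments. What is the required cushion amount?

Homeowner's insurance: $2,135.28/yr
Property tax: $3,739.08/yr
Total annual escrow = $5,874.36
Monthly escrow = $5,874.36 ÷ 12 = $489.53
Reserve = 2 × $489.53 = $979.06

$979.06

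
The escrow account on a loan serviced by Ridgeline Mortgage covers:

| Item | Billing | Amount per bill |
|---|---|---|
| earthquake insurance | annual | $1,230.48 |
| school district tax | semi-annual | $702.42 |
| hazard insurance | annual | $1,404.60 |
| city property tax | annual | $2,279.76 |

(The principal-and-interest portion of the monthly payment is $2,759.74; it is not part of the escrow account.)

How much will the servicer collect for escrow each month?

Earthquake insurance = $1,230.48/yr
School district tax = $702.42 × 2 = $1,404.84/yr
Hazard insurance = $1,404.60/yr
City property tax = $2,279.76/yr
Combined annual = $1,230.48 + $1,404.84 + $1,404.60 + $2,279.76 = $6,319.68
Monthly escrow = $6,319.68 / 12 = $526.64

$526.64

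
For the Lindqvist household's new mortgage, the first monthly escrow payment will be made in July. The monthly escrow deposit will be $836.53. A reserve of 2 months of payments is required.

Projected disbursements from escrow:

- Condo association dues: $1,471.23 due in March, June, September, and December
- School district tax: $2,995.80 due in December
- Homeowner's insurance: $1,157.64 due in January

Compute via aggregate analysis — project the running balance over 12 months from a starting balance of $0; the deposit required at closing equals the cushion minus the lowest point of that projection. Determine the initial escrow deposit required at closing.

$2,913.25

Cushion = 2 × $836.53 = $1,673.06
Trial balance (start $0, +$836.53 each month, − disbursements):
  Jul: +$836.53 → $836.53
  Aug: +$836.53 → $1,673.06
  Sep: +$836.53 − $1,471.23 → $1,038.36
  Oct: +$836.53 → $1,874.89
  Nov: +$836.53 → $2,711.42
  Dec: +$836.53 − $4,467.03 → -$919.08
  Jan: +$836.53 − $1,157.64 → -$1,240.19
  Feb: +$836.53 → -$403.66
  Mar: +$836.53 − $1,471.23 → -$1,038.36
  Apr: +$836.53 → -$201.83
  May: +$836.53 → $634.70
  Jun: +$836.53 − $1,471.23 → $0.00
Lowest trial balance = -$1,240.19 (Jan)
Initial deposit = cushion − low point = $1,673.06 − (-$1,240.19) = $2,913.25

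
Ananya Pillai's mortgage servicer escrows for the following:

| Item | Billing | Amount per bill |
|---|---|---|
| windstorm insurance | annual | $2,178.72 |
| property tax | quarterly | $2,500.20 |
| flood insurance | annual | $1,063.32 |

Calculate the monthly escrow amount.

Windstorm insurance = $2,178.72/yr
Property tax = $2,500.20 × 4 = $10,000.80/yr
Flood insurance = $1,063.32/yr
Total per year = $2,178.72 + $10,000.80 + $1,063.32 = $13,242.84
Monthly escrow = $13,242.84 ÷ 12 = $1,103.57

$1,103.57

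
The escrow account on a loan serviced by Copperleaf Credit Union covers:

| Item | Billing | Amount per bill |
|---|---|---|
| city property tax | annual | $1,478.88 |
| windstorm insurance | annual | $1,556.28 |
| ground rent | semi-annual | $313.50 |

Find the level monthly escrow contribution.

$305.18

City property tax — $1,478.88/yr
Windstorm insurance — $1,556.28/yr
Ground rent — $313.50 × 2 = $627.00/yr
Total per year = $1,478.88 + $1,556.28 + $627.00 = $3,662.16
Monthly escrow = $3,662.16 ÷ 12 = $305.18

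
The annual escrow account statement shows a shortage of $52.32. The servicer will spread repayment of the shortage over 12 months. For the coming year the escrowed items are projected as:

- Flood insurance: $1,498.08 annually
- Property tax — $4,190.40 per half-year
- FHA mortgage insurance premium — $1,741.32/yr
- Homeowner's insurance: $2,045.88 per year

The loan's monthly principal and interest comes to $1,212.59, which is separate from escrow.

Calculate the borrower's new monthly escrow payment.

$1,143.20

Flood insurance — $1,498.08/yr
Property tax — $4,190.40 × 2 = $8,380.80/yr
FHA mortgage insurance premium — $1,741.32/yr
Homeowner's insurance — $2,045.88/yr
Yearly total = $1,498.08 + $8,380.80 + $1,741.32 + $2,045.88 = $13,666.08
Base monthly escrow = $13,666.08 / 12 = $1,138.84
Monthly shortage recovery: $52.32 / 12 = $4.36
Adjusted monthly = $1,138.84 + $4.36 = $1,143.20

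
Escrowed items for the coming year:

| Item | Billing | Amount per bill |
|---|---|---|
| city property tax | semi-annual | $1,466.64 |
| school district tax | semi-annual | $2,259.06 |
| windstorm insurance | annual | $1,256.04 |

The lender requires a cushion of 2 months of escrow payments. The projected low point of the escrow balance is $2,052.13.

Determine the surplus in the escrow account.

$600.89

City property tax: $1,466.64 × 2 = $2,933.28 per year
School district tax: $2,259.06 × 2 = $4,518.12 per year
Windstorm insurance: $1,256.04 per year
Total per year = $2,933.28 + $4,518.12 + $1,256.04 = $8,707.44
Monthly = $8,707.44 / 12 = $725.62
Required cushion = 2 × $725.62 = $1,451.24
Excess over cushion: $2,052.13 − $1,451.24 = $600.89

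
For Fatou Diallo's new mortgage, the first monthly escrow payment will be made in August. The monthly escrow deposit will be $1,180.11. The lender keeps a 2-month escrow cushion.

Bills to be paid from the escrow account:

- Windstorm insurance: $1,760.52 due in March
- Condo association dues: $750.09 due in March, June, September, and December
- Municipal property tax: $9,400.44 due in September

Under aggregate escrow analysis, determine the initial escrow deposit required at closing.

Cushion = 2 × $1,180.11 = $2,360.22
Trial balance (start $0, +$1,180.11 each month, − disbursements):
  Aug: +$1,180.11 → $1,180.11
  Sep: +$1,180.11 − $10,150.53 → -$7,790.31
  Oct: +$1,180.11 → -$6,610.20
  Nov: +$1,180.11 → -$5,430.09
  Dec: +$1,180.11 − $750.09 → -$5,000.07
  Jan: +$1,180.11 → -$3,819.96
  Feb: +$1,180.11 → -$2,639.85
  Mar: +$1,180.11 − $2,510.61 → -$3,970.35
  Apr: +$1,180.11 → -$2,790.24
  May: +$1,180.11 → -$1,610.13
  Jun: +$1,180.11 − $750.09 → -$1,180.11
  Jul: +$1,180.11 → $0.00
Lowest trial balance = -$7,790.31 (Sep)
Initial deposit = cushion − low point = $2,360.22 − (-$7,790.31) = $10,150.53

$10,150.53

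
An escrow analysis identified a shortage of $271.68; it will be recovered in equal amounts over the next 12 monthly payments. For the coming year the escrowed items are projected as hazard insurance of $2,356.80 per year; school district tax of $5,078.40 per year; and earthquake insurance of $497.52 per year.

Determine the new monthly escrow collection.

Hazard insurance: $2,356.80
School district tax: $5,078.40
Earthquake insurance: $497.52
Total annual escrow = $2,356.80 + $5,078.40 + $497.52 = $7,932.72
Per month = $7,932.72 ÷ 12 = $661.06
Monthly shortage recovery: $271.68 ÷ 12 = $22.64
Adjusted monthly = $661.06 + $22.64 = $683.70

$683.70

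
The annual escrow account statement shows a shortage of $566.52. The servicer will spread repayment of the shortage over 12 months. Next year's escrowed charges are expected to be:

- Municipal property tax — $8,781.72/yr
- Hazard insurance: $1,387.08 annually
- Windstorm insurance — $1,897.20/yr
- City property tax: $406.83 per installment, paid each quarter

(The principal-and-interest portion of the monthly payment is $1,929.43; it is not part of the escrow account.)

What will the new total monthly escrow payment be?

$1,188.32

Municipal property tax — $8,781.72/yr
Hazard insurance — $1,387.08/yr
Windstorm insurance — $1,897.20/yr
City property tax — $406.83 × 4 = $1,627.32/yr
Annual escrow total = $8,781.72 + $1,387.08 + $1,897.20 + $1,627.32 = $13,693.32
Monthly escrow = $13,693.32 / 12 = $1,141.11
Shortage per month = $566.52 ÷ 12 = $47.21
Adjusted monthly = $1,141.11 + $47.21 = $1,188.32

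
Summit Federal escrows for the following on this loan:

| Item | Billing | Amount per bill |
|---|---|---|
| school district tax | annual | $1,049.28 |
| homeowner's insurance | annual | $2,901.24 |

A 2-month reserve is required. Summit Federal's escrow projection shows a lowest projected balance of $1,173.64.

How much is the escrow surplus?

School district tax: $1,049.28 per year
Homeowner's insurance: $2,901.24 per year
Yearly total = $1,049.28 + $2,901.24 = $3,950.52
Monthly = $3,950.52 ÷ 12 = $329.21
Cushion = 2 × $329.21 = $658.42
Surplus = $1,173.64 − $658.42 = $515.22

$515.22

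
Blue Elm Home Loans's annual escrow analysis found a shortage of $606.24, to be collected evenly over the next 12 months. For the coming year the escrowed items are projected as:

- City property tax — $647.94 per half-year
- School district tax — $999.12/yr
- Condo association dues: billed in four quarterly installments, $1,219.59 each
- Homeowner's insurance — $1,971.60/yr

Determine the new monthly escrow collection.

$812.60

City property tax — $647.94 × 2 = $1,295.88/yr
School district tax — $999.12/yr
Condo association dues — $1,219.59 × 4 = $4,878.36/yr
Homeowner's insurance — $1,971.60/yr
Total annual escrow = $1,295.88 + $999.12 + $4,878.36 + $1,971.60 = $9,144.96
Base monthly escrow = $9,144.96 ÷ 12 = $762.08
Shortage per month = $606.24 / 12 = $50.52
New monthly escrow = $762.08 + $50.52 = $812.60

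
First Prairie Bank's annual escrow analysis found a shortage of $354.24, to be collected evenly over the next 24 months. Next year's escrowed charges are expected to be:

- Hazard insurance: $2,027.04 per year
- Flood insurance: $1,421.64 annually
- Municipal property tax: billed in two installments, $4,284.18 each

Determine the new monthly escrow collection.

Hazard insurance: $2,027.04
Flood insurance: $1,421.64
Municipal property tax: $4,284.18 × 2 = $8,568.36
Total annual escrow = $12,017.04
Monthly escrow = $12,017.04 / 12 = $1,001.42
Monthly shortage recovery: $354.24 / 24 = $14.76
Adjusted monthly = $1,001.42 + $14.76 = $1,016.18

$1,016.18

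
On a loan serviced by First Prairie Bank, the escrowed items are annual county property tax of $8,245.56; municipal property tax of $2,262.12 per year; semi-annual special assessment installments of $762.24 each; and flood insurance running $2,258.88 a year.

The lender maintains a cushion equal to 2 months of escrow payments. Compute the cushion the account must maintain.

$2,381.84

County property tax = $8,245.56
Municipal property tax = $2,262.12
Special assessment = $762.24 × 2 = $1,524.48
Flood insurance = $2,258.88
Total annual escrow = $14,291.04
Base monthly escrow = $14,291.04 / 12 = $1,190.92
Cushion = 2 × $1,190.92 = $2,381.84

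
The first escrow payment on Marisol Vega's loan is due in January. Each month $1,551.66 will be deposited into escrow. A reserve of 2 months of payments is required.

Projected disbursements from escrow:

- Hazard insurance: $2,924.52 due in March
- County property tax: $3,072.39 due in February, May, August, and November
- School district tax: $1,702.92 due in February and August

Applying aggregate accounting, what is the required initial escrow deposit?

Cushion = 2 × $1,551.66 = $3,103.32
Trial balance (start $0, +$1,551.66 each month, − disbursements):
  Jan: +$1,551.66 → $1,551.66
  Feb: +$1,551.66 − $4,775.31 → -$1,671.99
  Mar: +$1,551.66 − $2,924.52 → -$3,044.85
  Apr: +$1,551.66 → -$1,493.19
  May: +$1,551.66 − $3,072.39 → -$3,013.92
  Jun: +$1,551.66 → -$1,462.26
  Jul: +$1,551.66 → $89.40
  Aug: +$1,551.66 − $4,775.31 → -$3,134.25
  Sep: +$1,551.66 → -$1,582.59
  Oct: +$1,551.66 → -$30.93
  Nov: +$1,551.66 − $3,072.39 → -$1,551.66
  Dec: +$1,551.66 → $0.00
Lowest trial balance = -$3,134.25 (Aug)
Initial deposit = cushion − low point = $3,103.32 − (-$3,134.25) = $6,237.57

$6,237.57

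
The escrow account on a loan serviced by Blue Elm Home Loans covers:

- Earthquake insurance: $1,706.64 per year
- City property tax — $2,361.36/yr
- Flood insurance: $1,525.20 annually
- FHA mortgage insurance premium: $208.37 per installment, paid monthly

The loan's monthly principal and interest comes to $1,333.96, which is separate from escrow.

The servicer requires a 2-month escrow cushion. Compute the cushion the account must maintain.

$1,348.94

Earthquake insurance: $1,706.64
City property tax: $2,361.36
Flood insurance: $1,525.20
FHA mortgage insurance premium: $208.37 × 12 = $2,500.44
Annual escrow total = $8,093.64
Per month = $8,093.64 / 12 = $674.47
Required cushion = 2 × $674.47 = $1,348.94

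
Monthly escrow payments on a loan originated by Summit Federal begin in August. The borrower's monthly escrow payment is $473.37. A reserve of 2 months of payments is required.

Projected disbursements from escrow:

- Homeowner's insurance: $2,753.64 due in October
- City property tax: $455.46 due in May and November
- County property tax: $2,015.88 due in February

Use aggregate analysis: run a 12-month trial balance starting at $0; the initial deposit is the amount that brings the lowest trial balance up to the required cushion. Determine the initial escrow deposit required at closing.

Cushion = 2 × $473.37 = $946.74
Trial balance (start $0, +$473.37 each month, − disbursements):
  Aug: +$473.37 → $473.37
  Sep: +$473.37 → $946.74
  Oct: +$473.37 − $2,753.64 → -$1,333.53
  Nov: +$473.37 − $455.46 → -$1,315.62
  Dec: +$473.37 → -$842.25
  Jan: +$473.37 → -$368.88
  Feb: +$473.37 − $2,015.88 → -$1,911.39
  Mar: +$473.37 → -$1,438.02
  Apr: +$473.37 → -$964.65
  May: +$473.37 − $455.46 → -$946.74
  Jun: +$473.37 → -$473.37
  Jul: +$473.37 → $0.00
Lowest trial balance = -$1,911.39 (Feb)
Initial deposit = cushion − low point = $946.74 − (-$1,911.39) = $2,858.13

$2,858.13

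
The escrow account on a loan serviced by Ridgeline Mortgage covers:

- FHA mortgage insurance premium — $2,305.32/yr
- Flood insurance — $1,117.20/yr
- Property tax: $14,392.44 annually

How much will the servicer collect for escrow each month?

FHA mortgage insurance premium = $2,305.32 annually
Flood insurance = $1,117.20 annually
Property tax = $14,392.44 annually
Combined annual = $2,305.32 + $1,117.20 + $14,392.44 = $17,814.96
Monthly escrow = $17,814.96 / 12 = $1,484.58

$1,484.58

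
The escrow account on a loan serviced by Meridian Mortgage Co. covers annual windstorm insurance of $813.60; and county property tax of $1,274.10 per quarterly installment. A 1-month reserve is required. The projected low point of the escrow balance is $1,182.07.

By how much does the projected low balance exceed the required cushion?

Windstorm insurance = $813.60
County property tax = $1,274.10 × 4 = $5,096.40
Combined annual = $813.60 + $5,096.40 = $5,910.00
Base monthly escrow = $5,910.00 / 12 = $492.50
Cushion = 1 × $492.50 = $492.50
Surplus = $1,182.07 − $492.50 = $689.57

$689.57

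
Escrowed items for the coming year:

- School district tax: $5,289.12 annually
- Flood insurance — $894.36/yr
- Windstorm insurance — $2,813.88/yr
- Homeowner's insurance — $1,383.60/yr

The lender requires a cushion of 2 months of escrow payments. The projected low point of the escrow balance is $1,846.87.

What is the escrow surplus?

School district tax: $5,289.12/yr
Flood insurance: $894.36/yr
Windstorm insurance: $2,813.88/yr
Homeowner's insurance: $1,383.60/yr
Yearly total = $5,289.12 + $894.36 + $2,813.88 + $1,383.60 = $10,380.96
Monthly = $10,380.96 / 12 = $865.08
Cushion = 2 × $865.08 = $1,730.16
Excess over cushion: $1,846.87 − $1,730.16 = $116.71

$116.71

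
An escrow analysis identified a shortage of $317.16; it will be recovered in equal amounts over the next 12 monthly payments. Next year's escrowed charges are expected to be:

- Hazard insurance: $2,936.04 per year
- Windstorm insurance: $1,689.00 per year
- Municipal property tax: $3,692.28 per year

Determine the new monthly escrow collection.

$719.54

Hazard insurance = $2,936.04 per year
Windstorm insurance = $1,689.00 per year
Municipal property tax = $3,692.28 per year
Yearly total = $2,936.04 + $1,689.00 + $3,692.28 = $8,317.32
Base monthly escrow = $8,317.32 / 12 = $693.11
Shortage per month = $317.16 ÷ 12 = $26.43
Adjusted monthly = $693.11 + $26.43 = $719.54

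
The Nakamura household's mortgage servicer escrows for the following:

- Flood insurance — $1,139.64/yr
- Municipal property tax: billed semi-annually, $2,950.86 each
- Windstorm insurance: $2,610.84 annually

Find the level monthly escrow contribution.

Flood insurance = $1,139.64/yr
Municipal property tax = $2,950.86 × 2 = $5,901.72/yr
Windstorm insurance = $2,610.84/yr
Total per year = $1,139.64 + $5,901.72 + $2,610.84 = $9,652.20
Base monthly escrow = $9,652.20 ÷ 12 = $804.35

$804.35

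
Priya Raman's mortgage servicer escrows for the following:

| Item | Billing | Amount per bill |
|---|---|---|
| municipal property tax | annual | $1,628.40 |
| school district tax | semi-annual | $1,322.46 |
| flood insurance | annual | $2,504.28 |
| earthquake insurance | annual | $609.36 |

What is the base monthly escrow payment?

$615.58

Municipal property tax — $1,628.40 annually
School district tax — $1,322.46 × 2 = $2,644.92 annually
Flood insurance — $2,504.28 annually
Earthquake insurance — $609.36 annually
Total annual escrow = $1,628.40 + $2,644.92 + $2,504.28 + $609.36 = $7,386.96
Monthly = $7,386.96 ÷ 12 = $615.58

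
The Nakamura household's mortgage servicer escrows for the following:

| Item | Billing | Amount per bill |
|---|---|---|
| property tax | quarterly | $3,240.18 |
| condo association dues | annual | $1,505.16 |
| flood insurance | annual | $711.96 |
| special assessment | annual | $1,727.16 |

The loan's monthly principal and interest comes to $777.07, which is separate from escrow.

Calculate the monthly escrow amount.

$1,408.75

Property tax = $3,240.18 × 4 = $12,960.72/yr
Condo association dues = $1,505.16/yr
Flood insurance = $711.96/yr
Special assessment = $1,727.16/yr
Annual escrow total = $12,960.72 + $1,505.16 + $711.96 + $1,727.16 = $16,905.00
Monthly = $16,905.00 ÷ 12 = $1,408.75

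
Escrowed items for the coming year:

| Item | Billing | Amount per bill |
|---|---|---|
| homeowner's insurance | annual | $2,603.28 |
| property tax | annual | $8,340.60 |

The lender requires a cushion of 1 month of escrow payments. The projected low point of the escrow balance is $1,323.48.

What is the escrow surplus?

Homeowner's insurance — $2,603.28/yr
Property tax — $8,340.60/yr
Total annual escrow = $10,943.88
Per month = $10,943.88 ÷ 12 = $911.99
Required reserve = 1 × $911.99 = $911.99
Surplus = $1,323.48 − $911.99 = $411.49

$411.49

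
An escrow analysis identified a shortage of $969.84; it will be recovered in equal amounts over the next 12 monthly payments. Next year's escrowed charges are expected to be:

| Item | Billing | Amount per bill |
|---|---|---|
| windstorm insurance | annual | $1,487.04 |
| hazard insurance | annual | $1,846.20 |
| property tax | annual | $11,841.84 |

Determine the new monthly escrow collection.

$1,345.41

Windstorm insurance — $1,487.04/yr
Hazard insurance — $1,846.20/yr
Property tax — $11,841.84/yr
Total per year = $1,487.04 + $1,846.20 + $11,841.84 = $15,175.08
Monthly escrow = $15,175.08 ÷ 12 = $1,264.59
Shortage per month = $969.84 ÷ 12 = $80.82
Adjusted monthly = $1,264.59 + $80.82 = $1,345.41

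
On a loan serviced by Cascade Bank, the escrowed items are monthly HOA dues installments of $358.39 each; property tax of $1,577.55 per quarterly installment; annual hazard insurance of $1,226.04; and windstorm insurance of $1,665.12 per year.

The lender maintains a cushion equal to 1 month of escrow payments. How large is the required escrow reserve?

$1,125.17

HOA dues = $358.39 × 12 = $4,300.68 per year
Property tax = $1,577.55 × 4 = $6,310.20 per year
Hazard insurance = $1,226.04 per year
Windstorm insurance = $1,665.12 per year
Yearly total = $13,502.04
Per month = $13,502.04 / 12 = $1,125.17
Reserve = 1 × $1,125.17 = $1,125.17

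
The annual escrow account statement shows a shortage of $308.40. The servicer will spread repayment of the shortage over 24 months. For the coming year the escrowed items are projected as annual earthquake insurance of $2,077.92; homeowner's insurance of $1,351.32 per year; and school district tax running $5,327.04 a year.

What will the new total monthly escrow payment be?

$742.54

Earthquake insurance: $2,077.92 annually
Homeowner's insurance: $1,351.32 annually
School district tax: $5,327.04 annually
Yearly total = $2,077.92 + $1,351.32 + $5,327.04 = $8,756.28
Monthly escrow = $8,756.28 / 12 = $729.69
Monthly shortage recovery: $308.40 / 24 = $12.85
Adjusted monthly = $729.69 + $12.85 = $742.54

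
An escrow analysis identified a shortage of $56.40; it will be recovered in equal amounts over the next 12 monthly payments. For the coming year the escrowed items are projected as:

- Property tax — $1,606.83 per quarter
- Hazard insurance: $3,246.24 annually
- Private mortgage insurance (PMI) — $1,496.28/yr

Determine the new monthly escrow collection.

Property tax — $1,606.83 × 4 = $6,427.32/yr
Hazard insurance — $3,246.24/yr
Private mortgage insurance (PMI) — $1,496.28/yr
Combined annual = $6,427.32 + $3,246.24 + $1,496.28 = $11,169.84
Per month = $11,169.84 ÷ 12 = $930.82
Shortage per month = $56.40 ÷ 12 = $4.70
New monthly escrow = $930.82 + $4.70 = $935.52

$935.52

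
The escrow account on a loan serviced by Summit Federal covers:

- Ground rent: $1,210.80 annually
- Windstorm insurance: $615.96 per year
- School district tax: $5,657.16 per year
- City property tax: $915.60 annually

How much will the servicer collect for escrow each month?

$699.96

Ground rent = $1,210.80/yr
Windstorm insurance = $615.96/yr
School district tax = $5,657.16/yr
City property tax = $915.60/yr
Total annual escrow = $1,210.80 + $615.96 + $5,657.16 + $915.60 = $8,399.52
Per month = $8,399.52 / 12 = $699.96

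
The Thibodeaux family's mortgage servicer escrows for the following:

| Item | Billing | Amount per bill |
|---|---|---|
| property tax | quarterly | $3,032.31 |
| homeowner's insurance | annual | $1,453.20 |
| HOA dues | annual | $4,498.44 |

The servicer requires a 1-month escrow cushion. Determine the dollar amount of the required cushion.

Property tax = $3,032.31 × 4 = $12,129.24 per year
Homeowner's insurance = $1,453.20 per year
HOA dues = $4,498.44 per year
Annual escrow total = $12,129.24 + $1,453.20 + $4,498.44 = $18,080.88
Base monthly escrow = $18,080.88 ÷ 12 = $1,506.74
Required cushion = 1 × $1,506.74 = $1,506.74

$1,506.74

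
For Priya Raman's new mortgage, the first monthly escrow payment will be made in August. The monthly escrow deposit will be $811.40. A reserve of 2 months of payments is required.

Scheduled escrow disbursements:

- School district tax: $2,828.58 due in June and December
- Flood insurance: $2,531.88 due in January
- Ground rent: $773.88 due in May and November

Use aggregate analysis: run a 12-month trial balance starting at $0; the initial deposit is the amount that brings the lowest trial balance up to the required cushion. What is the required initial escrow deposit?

Cushion = 2 × $811.40 = $1,622.80
Trial balance (start $0, +$811.40 each month, − disbursements):
  Aug: +$811.40 → $811.40
  Sep: +$811.40 → $1,622.80
  Oct: +$811.40 → $2,434.20
  Nov: +$811.40 − $773.88 → $2,471.72
  Dec: +$811.40 − $2,828.58 → $454.54
  Jan: +$811.40 − $2,531.88 → -$1,265.94
  Feb: +$811.40 → -$454.54
  Mar: +$811.40 → $356.86
  Apr: +$811.40 → $1,168.26
  May: +$811.40 − $773.88 → $1,205.78
  Jun: +$811.40 − $2,828.58 → -$811.40
  Jul: +$811.40 → $0.00
Lowest trial balance = -$1,265.94 (Jan)
Initial deposit = cushion − low point = $1,622.80 − (-$1,265.94) = $2,888.74

$2,888.74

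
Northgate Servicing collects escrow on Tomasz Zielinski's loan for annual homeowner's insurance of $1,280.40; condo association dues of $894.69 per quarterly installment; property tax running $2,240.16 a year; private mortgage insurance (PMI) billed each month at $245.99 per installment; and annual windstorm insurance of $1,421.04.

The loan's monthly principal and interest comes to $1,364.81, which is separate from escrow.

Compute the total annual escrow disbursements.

Homeowner's insurance = $1,280.40 annually
Condo association dues = $894.69 × 4 = $3,578.76 annually
Property tax = $2,240.16 annually
Private mortgage insurance (PMI) = $245.99 × 12 = $2,951.88 annually
Windstorm insurance = $1,421.04 annually
Total per year = $1,280.40 + $3,578.76 + $2,240.16 + $2,951.88 + $1,421.04 = $11,472.24

$11,472.24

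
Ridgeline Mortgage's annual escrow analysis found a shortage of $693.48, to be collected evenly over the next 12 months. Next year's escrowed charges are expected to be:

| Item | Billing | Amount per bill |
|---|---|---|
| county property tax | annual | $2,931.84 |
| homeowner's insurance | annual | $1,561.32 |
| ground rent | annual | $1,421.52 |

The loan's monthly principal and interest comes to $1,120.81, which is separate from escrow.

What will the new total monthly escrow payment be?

$550.68

County property tax — $2,931.84
Homeowner's insurance — $1,561.32
Ground rent — $1,421.52
Total per year = $2,931.84 + $1,561.32 + $1,421.52 = $5,914.68
Per month = $5,914.68 / 12 = $492.89
Shortage spread = $693.48 ÷ 12 = $57.79/mo
New monthly escrow = $492.89 + $57.79 = $550.68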